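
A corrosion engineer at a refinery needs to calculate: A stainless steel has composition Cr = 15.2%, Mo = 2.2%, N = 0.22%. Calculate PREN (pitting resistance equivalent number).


Apply the PREN formula: PREN = Cr + 3.3*Mo + 16*N
PREN = 15.2 + 3.3*2.2 + 16*0.22
PREN = 15.2 + 7.26 + 3.52 = 25.98

25.98


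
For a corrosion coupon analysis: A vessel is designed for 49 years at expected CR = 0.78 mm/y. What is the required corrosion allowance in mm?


Corrosion allowance = CR × design life
CA = 0.78 * 49 = 38.22 mm

38.22 mm


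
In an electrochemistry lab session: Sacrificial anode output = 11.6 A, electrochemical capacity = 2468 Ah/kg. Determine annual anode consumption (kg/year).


Annual consumption = current * hours per year / capacity
Rate = 11.6 * 8760 / 2468 = 41.2 kg/year

41.2 kg/year


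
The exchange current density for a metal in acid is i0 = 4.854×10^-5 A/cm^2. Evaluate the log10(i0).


i0 = 4.854×10^-5 A/cm^2
log10(i0) = -4.314

-4.314


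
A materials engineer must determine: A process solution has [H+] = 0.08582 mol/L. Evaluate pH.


pH = −log10[H+]
pH = −log10(0.08582) = 1.07

1.07


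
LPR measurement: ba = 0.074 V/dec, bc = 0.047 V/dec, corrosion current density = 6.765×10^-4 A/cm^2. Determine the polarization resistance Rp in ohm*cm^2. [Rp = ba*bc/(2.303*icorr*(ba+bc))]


Apply the Stern-Geary equation: Rp = ba*bc / (2.303*icorr*(ba+bc))
ba*bc = 0.074*0.047 = 0.003478
ba+bc = 0.121; 2.303*icorr*(ba+bc) = 2.303*6.765×10^-4*0.121 = 1.8851552×10^-4
Rp = 0.003478 / 1.8851552×10^-4 = 18.45 ohm*cm^2

18.45 ohm*cm^2


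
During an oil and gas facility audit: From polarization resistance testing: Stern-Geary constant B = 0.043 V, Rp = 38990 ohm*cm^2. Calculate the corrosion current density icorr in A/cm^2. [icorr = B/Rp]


Apply the Stern-Geary relation: icorr = B / Rp
icorr = 0.043 / 38990 = 1.103×10^-6 A/cm^2

1.103×10^-6 A/cm^2


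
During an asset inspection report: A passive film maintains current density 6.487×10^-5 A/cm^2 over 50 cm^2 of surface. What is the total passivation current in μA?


I = i_pass * A, then convert A → μA (×10^6)
I = 6.487×10^-5 * 50 * 10^6 = 3243.5 μA

3243.5 μA


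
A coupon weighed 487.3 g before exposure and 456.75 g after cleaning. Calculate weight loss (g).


Weight loss = initial − final
WL = 487.3 − 456.75 = 30.55 g

30.55 g


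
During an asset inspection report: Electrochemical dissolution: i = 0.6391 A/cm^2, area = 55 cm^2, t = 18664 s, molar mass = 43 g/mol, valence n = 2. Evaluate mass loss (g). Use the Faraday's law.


Apply Faraday's law: m = i*A*t*M / (n*F)
Total charge passed Q = i*A*t = 0.6391*55*18664 = 656048.932 C
m = Q*M/(n*F) = 656048.932*43/(2*96485) = 146.1891 g

146.1891 g


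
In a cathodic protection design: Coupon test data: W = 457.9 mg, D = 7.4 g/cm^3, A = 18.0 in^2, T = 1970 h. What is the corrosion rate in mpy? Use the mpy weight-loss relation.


Apply the mpy weight-loss relation: CR = 534 * W / (D * A * T)
Numerator: 534 * 457.9 = 244518.6
Denominator: 7.4 * 18.0 * 1970 = 262404.0
CR = 244518.6 / 262404.0 = 0.9318 mpy

0.9318 mpy


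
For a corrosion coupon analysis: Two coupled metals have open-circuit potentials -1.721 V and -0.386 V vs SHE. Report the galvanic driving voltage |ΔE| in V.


Driving voltage is the absolute potential difference.
|ΔE| = |-1.721 − (-0.386)| = 1.335 V

1.335 V


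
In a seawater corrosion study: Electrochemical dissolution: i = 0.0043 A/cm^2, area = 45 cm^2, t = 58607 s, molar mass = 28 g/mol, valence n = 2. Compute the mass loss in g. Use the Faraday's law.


Apply Faraday's law: m = i*A*t*M / (n*F)
Total charge passed Q = i*A*t = 0.0043*45*58607 = 11340.4545 C
m = Q*M/(n*F) = 11340.4545*28/(2*96485) = 1.646 g

1.646 g


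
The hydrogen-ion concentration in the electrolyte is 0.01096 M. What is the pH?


pH = −log10[H+]
pH = −log10(0.01096) = 1.96

1.96


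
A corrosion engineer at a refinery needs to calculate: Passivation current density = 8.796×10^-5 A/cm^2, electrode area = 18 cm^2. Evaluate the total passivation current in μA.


I = i_pass * A, then convert A → μA (×10^6)
I = 8.796×10^-5 * 18 * 10^6 = 1583.28 μA

1583.28 μA


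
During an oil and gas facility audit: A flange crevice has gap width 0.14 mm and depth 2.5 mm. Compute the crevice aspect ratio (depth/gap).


Aspect ratio = depth / gap
Ratio = 2.5 / 0.14 = 17.9

17.9


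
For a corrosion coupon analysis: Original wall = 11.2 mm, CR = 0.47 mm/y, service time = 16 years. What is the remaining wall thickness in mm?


Remaining wall = original − CR × time
t = 11.2 − 0.47*16 = 11.2 − 7.52 = 3.68 mm

3.68 mm


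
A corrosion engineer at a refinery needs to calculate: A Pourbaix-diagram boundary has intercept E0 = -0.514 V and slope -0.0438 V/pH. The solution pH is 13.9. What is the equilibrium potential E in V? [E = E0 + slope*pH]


Apply the Pourbaix line equation: E = E0 + slope*pH
E = -0.514 + (-0.0438)*13.9 = -0.514 + (-0.60882) = -1.12282 V
Rounded to 4 decimal places: E = -1.1228 V

-1.1228 V


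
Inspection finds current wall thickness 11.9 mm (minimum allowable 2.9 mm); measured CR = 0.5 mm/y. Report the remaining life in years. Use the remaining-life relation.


Apply the remaining-life relation: RL = (t_current − t_min) / CR
RL = (11.9 − 2.9) / 0.5 = 9.0 / 0.5 = 18.0 years

18.0 years


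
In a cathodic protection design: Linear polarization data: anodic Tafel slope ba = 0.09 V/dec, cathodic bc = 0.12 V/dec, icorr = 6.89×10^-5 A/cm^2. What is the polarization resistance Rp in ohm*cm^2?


Apply the Stern-Geary equation: Rp = ba*bc / (2.303*icorr*(ba+bc))
ba*bc = 0.09*0.12 = 0.0108
ba+bc = 0.21; 2.303*icorr*(ba+bc) = 2.303*6.89×10^-5*0.21 = 3.3322107×10^-5
Rp = 0.0108 / 3.3322107×10^-5 = 324.1 ohm*cm^2

324.1 ohm*cm^2


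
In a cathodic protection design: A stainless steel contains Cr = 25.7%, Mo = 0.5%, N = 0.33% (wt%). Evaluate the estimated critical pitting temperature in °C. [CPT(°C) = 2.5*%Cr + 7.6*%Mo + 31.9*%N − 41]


Apply the ASTM G48 empirical CPT estimate: CPT(°C) = 2.5*%Cr + 7.6*%Mo + 31.9*%N − 41
2.5*25.7 = 64.25; 7.6*0.5 = 3.8; 31.9*0.33 = 10.527
CPT = 64.25 + 3.8 + 10.527 − 41 = 37.577 °C
Rounded to 0.1 °C: CPT ≈ 37.6 °C

37.6 °C


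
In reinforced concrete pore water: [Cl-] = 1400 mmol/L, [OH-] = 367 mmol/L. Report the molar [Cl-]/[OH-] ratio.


Threshold parameter = [Cl-] / [OH-] (molar basis; both in mmol/L, so units cancel)
Ratio = 1400 / 367 = 3.81

3.81


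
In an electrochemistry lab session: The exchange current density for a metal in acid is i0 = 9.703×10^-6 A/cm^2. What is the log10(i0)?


i0 = 9.703×10^-6 A/cm^2
log10(i0) = -5.013

-5.013


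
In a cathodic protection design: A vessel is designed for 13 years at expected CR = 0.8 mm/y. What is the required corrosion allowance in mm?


Corrosion allowance = CR × design life
CA = 0.8 * 13 = 10.4 mm

10.4 mm


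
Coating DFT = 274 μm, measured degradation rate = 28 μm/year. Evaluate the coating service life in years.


Service life = thickness / degradation rate
Life = 274 / 28 = 9.8 years

9.8 years


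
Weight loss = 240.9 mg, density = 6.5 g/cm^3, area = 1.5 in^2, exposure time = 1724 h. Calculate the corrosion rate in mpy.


Apply the mpy weight-loss relation: CR = 534 * W / (D * A * T)
Numerator: 534 * 240.9 = 128640.6
Denominator: 6.5 * 1.5 * 1724 = 16809.0
CR = 128640.6 / 16809.0 = 7.6531 mpy

7.6531 mpy


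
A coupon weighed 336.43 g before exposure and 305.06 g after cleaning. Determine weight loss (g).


Weight loss = initial − final
WL = 336.43 − 305.06 = 31.37 g

31.37 g


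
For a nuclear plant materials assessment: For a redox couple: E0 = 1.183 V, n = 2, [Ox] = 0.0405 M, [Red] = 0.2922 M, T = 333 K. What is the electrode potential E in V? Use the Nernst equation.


Apply the Nernst equation: E = E0 + (RT/nF)*ln([Ox]/[Red])
Step 1: RT/nF = 8.314*333/(2*96485) = 0.01434711 V
Step 2: [Ox]/[Red] = 0.0405/0.2922 = 0.138604
Step 3: ln(0.138604) = -1.976134
Step 4: correction = 0.01434711 * -1.976134 = -0.0284 V
E = 1.183 + -0.0284 = 1.1546 V

1.1546 V


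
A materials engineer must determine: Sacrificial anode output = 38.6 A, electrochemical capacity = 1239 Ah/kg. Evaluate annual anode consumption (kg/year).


Annual consumption = current * hours per year / capacity
Rate = 38.6 * 8760 / 1239 = 272.9 kg/year

272.9 kg/year


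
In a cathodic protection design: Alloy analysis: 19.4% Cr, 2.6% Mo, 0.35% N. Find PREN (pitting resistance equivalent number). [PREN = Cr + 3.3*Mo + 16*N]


Apply the PREN formula: PREN = Cr + 3.3*Mo + 16*N
PREN = 19.4 + 3.3*2.6 + 16*0.35
PREN = 19.4 + 8.58 + 5.6 = 33.58

33.58


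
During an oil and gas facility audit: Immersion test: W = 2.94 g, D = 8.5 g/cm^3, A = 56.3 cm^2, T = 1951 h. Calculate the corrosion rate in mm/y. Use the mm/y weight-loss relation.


Apply the mm/y weight-loss relation: CR = 87600 * W / (D * A * T)
Numerator: 87600 * 2.94 = 257544.0
Denominator: 8.5 * 56.3 * 1951 = 933651.05
CR = 257544.0 / 933651.05 = 0.2758 mm/y

0.2758 mm/y


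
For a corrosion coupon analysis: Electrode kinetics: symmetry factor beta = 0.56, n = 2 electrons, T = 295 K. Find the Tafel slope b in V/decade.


Apply the Tafel slope relation: b = 2.303*R*T/(beta*n*F)
Numerator: 2.303 * 8.314 * 295 = 5648.41
Denominator: 0.56 * 2 * 96485 = 108063.2
b = 5648.41 / 108063.2 = 0.052 V/decade

0.052 V/decade


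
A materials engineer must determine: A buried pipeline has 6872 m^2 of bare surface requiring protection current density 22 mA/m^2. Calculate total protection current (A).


I = area * current density, then convert mA → A (÷1000)
I = 6872 * 22 / 1000 = 151.18 A

151.18 A


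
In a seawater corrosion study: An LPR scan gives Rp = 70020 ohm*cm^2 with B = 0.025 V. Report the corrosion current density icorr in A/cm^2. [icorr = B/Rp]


Apply the Stern-Geary relation: icorr = B / Rp
icorr = 0.025 / 70020 = 3.57×10^-7 A/cm^2

3.57×10^-7 A/cm^2


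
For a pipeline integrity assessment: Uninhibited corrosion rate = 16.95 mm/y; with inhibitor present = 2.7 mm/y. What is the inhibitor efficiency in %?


Apply the inhibitor-efficiency definition: IE = (CR_blank − CR_inh)/CR_blank × 100
IE = (16.95 − 2.7) / 16.95 × 100
IE = 14.25 / 16.95 × 100 = 84.1 %

84.1 %


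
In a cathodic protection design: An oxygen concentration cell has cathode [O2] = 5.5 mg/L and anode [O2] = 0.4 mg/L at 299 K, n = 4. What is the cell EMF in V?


Apply the Nernst concentration-cell relation: E = (RT/nF)*ln(C_cathode/C_anode)
RT/nF = 8.314*299/(4*96485) = 0.00644112 V
ln(5.5/0.4) = 2.62104
E = 0.00644112 * 2.62104 = 0.01688 V

0.01688 V


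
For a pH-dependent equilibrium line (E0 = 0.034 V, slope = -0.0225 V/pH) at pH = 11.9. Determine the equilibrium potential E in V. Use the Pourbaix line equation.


Apply the Pourbaix line equation: E = E0 + slope*pH
E = 0.034 + (-0.0225)*11.9 = 0.034 + (-0.26775) = -0.23375 V
Rounded to 3 decimal places: E = -0.234 V

-0.234 V


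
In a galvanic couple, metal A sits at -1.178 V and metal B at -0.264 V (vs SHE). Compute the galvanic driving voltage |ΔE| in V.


Driving voltage is the absolute potential difference.
|ΔE| = |-1.178 − (-0.264)| = 0.914 V

0.914 V


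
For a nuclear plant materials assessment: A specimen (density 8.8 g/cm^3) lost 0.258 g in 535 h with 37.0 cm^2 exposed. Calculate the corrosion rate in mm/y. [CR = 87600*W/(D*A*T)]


Apply the mm/y weight-loss relation: CR = 87600 * W / (D * A * T)
Numerator: 87600 * 0.258 = 22600.8
Denominator: 8.8 * 37.0 * 535 = 174196.0
CR = 22600.8 / 174196.0 = 0.1297 mm/y

0.1297 mm/y


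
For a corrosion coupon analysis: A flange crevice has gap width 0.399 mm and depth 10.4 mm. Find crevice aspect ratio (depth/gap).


Aspect ratio = depth / gap
Ratio = 10.4 / 0.399 = 26.1

26.1


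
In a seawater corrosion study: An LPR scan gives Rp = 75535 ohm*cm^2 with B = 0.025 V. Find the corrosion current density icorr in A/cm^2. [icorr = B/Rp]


Apply the Stern-Geary relation: icorr = B / Rp
icorr = 0.025 / 75535 = 3.31×10^-7 A/cm^2

3.31×10^-7 A/cm^2


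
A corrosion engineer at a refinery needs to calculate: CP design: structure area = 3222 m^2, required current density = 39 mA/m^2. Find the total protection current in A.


I = area * current density, then convert mA → A (÷1000)
I = 3222 * 39 / 1000 = 125.66 A

125.66 A


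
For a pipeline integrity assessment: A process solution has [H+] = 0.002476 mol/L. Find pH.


pH = −log10[H+]
pH = −log10(0.002476) = 2.61

2.61


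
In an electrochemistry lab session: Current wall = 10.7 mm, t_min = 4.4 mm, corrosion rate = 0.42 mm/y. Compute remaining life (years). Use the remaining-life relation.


Apply the remaining-life relation: RL = (t_current − t_min) / CR
RL = (10.7 − 4.4) / 0.42 = 6.3 / 0.42 = 15.0 years

15.0 years


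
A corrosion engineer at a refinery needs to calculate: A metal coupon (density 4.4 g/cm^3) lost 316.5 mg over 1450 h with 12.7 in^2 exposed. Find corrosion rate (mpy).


Apply the mpy weight-loss relation: CR = 534 * W / (D * A * T)
Numerator: 534 * 316.5 = 169011.0
Denominator: 4.4 * 12.7 * 1450 = 81026.0
CR = 169011.0 / 81026.0 = 2.0859 mpy

2.0859 mpy


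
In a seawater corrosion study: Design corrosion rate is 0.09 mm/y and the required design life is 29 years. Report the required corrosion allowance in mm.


Corrosion allowance = CR × design life
CA = 0.09 * 29 = 2.61 mm

2.61 mm


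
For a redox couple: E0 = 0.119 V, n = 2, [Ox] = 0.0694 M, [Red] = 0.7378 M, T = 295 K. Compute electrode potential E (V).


Apply the Nernst equation: E = E0 + (RT/nF)*ln([Ox]/[Red])
Step 1: RT/nF = 8.314*295/(2*96485) = 0.0127099 V
Step 2: [Ox]/[Red] = 0.0694/0.7378 = 0.094063
Step 3: ln(0.094063) = -2.363791
Step 4: correction = 0.0127099 * -2.363791 = -0.03 V
E = 0.119 + -0.03 = 0.089 V

0.089 V


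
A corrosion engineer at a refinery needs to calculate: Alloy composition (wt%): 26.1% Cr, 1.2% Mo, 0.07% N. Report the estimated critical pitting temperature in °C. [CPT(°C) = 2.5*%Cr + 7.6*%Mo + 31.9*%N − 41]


Apply the ASTM G48 empirical CPT estimate: CPT(°C) = 2.5*%Cr + 7.6*%Mo + 31.9*%N − 41
2.5*26.1 = 65.25; 7.6*1.2 = 9.12; 31.9*0.07 = 2.233
CPT = 65.25 + 9.12 + 2.233 − 41 = 35.603 °C
Rounded to 0.1 °C: CPT ≈ 35.6 °C

35.6 °C


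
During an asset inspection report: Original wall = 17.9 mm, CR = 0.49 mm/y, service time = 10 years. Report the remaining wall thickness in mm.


Remaining wall = original − CR × time
t = 17.9 − 0.49*10 = 17.9 − 4.9 = 13.0 mm

13.0 mm


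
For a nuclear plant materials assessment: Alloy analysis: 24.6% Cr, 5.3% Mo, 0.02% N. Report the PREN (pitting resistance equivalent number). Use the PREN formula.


Apply the PREN formula: PREN = Cr + 3.3*Mo + 16*N
PREN = 24.6 + 3.3*5.3 + 16*0.02
PREN = 24.6 + 17.49 + 0.32 = 42.41

42.41


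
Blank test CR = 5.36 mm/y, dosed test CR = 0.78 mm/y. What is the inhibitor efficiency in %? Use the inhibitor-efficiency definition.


Apply the inhibitor-efficiency definition: IE = (CR_blank − CR_inh)/CR_blank × 100
IE = (5.36 − 0.78) / 5.36 × 100
IE = 4.58 / 5.36 × 100 = 85.4 %

85.4 %


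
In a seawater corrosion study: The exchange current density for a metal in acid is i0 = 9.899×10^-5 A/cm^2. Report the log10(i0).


i0 = 9.899×10^-5 A/cm^2
log10(i0) = -4.004

-4.004


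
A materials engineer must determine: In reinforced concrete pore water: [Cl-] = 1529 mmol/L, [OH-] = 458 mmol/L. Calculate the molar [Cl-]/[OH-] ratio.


Threshold parameter = [Cl-] / [OH-] (molar basis; both in mmol/L, so units cancel)
Ratio = 1529 / 458 = 3.34

3.34


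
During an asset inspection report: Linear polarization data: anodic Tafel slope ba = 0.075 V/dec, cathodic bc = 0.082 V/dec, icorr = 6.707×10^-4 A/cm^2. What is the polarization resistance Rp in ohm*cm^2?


Apply the Stern-Geary equation: Rp = ba*bc / (2.303*icorr*(ba+bc))
ba*bc = 0.075*0.082 = 0.00615
ba+bc = 0.157; 2.303*icorr*(ba+bc) = 2.303*6.707×10^-4*0.157 = 2.4250567×10^-4
Rp = 0.00615 / 2.4250567×10^-4 = 25.36 ohm*cm^2

25.36 ohm*cm^2


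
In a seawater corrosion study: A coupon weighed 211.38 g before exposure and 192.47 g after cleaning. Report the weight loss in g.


Weight loss = initial − final
WL = 211.38 − 192.47 = 18.91 g

18.91 g


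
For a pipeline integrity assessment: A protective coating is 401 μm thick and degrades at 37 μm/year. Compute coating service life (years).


Service life = thickness / degradation rate
Life = 401 / 37 = 10.8 years

10.8 years


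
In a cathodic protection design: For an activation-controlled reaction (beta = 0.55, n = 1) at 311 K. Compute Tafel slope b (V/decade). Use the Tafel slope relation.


Apply the Tafel slope relation: b = 2.303*R*T/(beta*n*F)
Numerator: 2.303 * 8.314 * 311 = 5954.76
Denominator: 0.55 * 1 * 96485 = 53066.75
b = 5954.76 / 53066.75 = 0.112 V/decade

0.112 V/decade


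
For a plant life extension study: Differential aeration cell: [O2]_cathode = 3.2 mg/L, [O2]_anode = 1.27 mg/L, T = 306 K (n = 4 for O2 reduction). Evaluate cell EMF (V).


Apply the Nernst concentration-cell relation: E = (RT/nF)*ln(C_cathode/C_anode)
RT/nF = 8.314*306/(4*96485) = 0.00659192 V
ln(3.2/1.27) = 0.92413
E = 0.00659192 * 0.92413 = 0.00609 V

0.00609 V


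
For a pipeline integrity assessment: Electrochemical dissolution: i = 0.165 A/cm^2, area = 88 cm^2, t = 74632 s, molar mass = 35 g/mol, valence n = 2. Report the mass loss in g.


Apply Faraday's law: m = i*A*t*M / (n*F)
Total charge passed Q = i*A*t = 0.165*88*74632 = 1083656.64 C
m = Q*M/(n*F) = 1083656.64*35/(2*96485) = 196.549 g

196.549 g


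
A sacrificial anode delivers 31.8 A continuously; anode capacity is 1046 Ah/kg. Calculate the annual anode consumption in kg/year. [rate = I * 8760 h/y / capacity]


Annual consumption = current * hours per year / capacity
Rate = 31.8 * 8760 / 1046 = 266.3 kg/year

266.3 kg/year


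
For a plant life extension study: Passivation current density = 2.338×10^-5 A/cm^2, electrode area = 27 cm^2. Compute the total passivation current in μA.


I = i_pass * A, then convert A → μA (×10^6)
I = 2.338×10^-5 * 27 * 10^6 = 631.26 μA

631.26 μA


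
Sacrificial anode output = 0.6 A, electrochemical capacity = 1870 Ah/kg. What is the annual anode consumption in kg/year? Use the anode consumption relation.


Annual consumption = current * hours per year / capacity
Rate = 0.6 * 8760 / 1870 = 2.8 kg/year

2.8 kg/year


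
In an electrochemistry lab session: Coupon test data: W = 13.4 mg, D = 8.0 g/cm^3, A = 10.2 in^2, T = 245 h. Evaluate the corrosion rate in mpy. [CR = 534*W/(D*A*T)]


Apply the mpy weight-loss relation: CR = 534 * W / (D * A * T)
Numerator: 534 * 13.4 = 7155.6
Denominator: 8.0 * 10.2 * 245 = 19992.0
CR = 7155.6 / 19992.0 = 0.358 mpy

0.358 mpy


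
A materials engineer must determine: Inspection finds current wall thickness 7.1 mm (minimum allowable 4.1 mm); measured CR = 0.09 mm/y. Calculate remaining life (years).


Apply the remaining-life relation: RL = (t_current − t_min) / CR
RL = (7.1 − 4.1) / 0.09 = 3.0 / 0.09 = 33.3 years

33.3 years


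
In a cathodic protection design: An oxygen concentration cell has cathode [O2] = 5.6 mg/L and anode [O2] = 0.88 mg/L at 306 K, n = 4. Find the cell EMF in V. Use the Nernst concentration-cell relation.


Apply the Nernst concentration-cell relation: E = (RT/nF)*ln(C_cathode/C_anode)
RT/nF = 8.314*306/(4*96485) = 0.00659192 V
ln(5.6/0.88) = 1.8506
E = 0.00659192 * 1.8506 = 0.0122 V

0.0122 V


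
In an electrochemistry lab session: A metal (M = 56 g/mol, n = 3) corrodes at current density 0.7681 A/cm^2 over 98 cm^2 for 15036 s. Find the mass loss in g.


Apply Faraday's law: m = i*A*t*M / (n*F)
Total charge passed Q = i*A*t = 0.7681*98*15036 = 1131816.8568 C
m = Q*M/(n*F) = 1131816.8568*56/(3*96485) = 218.96925 g

218.96925 g


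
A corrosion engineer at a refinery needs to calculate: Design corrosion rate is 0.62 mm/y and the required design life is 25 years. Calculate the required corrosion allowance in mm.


Corrosion allowance = CR × design life
CA = 0.62 * 25 = 15.5 mm

15.5 mm


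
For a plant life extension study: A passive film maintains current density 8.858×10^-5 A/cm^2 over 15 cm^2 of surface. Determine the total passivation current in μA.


I = i_pass * A, then convert A → μA (×10^6)
I = 8.858×10^-5 * 15 * 10^6 = 1328.7 μA

1328.7 μA


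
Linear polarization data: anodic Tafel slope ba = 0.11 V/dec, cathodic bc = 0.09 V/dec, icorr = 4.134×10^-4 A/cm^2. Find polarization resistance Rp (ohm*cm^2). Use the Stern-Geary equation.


Apply the Stern-Geary equation: Rp = ba*bc / (2.303*icorr*(ba+bc))
ba*bc = 0.11*0.09 = 0.0099
ba+bc = 0.2; 2.303*icorr*(ba+bc) = 2.303*4.134×10^-4*0.2 = 1.9041204×10^-4
Rp = 0.0099 / 1.9041204×10^-4 = 51.99 ohm*cm^2

51.99 ohm*cm^2


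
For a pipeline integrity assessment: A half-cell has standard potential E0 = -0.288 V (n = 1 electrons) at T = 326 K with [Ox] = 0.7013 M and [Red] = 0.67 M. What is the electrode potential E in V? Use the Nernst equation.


Apply the Nernst equation: E = E0 + (RT/nF)*ln([Ox]/[Red])
Step 1: RT/nF = 8.314*326/(1*96485) = 0.02809104 V
Step 2: [Ox]/[Red] = 0.7013/0.67 = 1.046716
Step 3: ln(1.046716) = 0.045658
Step 4: correction = 0.02809104 * 0.045658 = 0.0013 V
E = -0.288 + 0.0013 = -0.2867 V

-0.2867 V


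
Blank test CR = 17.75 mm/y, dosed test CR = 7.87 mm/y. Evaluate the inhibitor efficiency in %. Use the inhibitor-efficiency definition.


Apply the inhibitor-efficiency definition: IE = (CR_blank − CR_inh)/CR_blank × 100
IE = (17.75 − 7.87) / 17.75 × 100
IE = 9.88 / 17.75 × 100 = 55.7 %

55.7 %


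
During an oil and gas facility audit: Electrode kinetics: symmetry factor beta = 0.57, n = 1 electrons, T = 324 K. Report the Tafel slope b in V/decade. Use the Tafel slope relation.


Apply the Tafel slope relation: b = 2.303*R*T/(beta*n*F)
Numerator: 2.303 * 8.314 * 324 = 6203.67
Denominator: 0.57 * 1 * 96485 = 54996.45
b = 6203.67 / 54996.45 = 0.113 V/decade

0.113 V/decade


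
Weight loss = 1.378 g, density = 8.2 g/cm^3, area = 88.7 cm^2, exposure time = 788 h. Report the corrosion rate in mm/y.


Apply the mm/y weight-loss relation: CR = 87600 * W / (D * A * T)
Numerator: 87600 * 1.378 = 120712.8
Denominator: 8.2 * 88.7 * 788 = 573143.92
CR = 120712.8 / 573143.92 = 0.21062 mm/y

0.21062 mm/y


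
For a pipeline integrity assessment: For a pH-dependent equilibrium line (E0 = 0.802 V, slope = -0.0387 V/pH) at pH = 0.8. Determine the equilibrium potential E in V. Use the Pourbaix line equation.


Apply the Pourbaix line equation: E = E0 + slope*pH
E = 0.802 + (-0.0387)*0.8 = 0.802 + (-0.03096) = 0.77104 V
Rounded to 4 decimal places: E = 0.7710 V

0.7710 V


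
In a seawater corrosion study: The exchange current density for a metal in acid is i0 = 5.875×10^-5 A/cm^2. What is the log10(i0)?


i0 = 5.875×10^-5 A/cm^2
log10(i0) = -4.231

-4.231


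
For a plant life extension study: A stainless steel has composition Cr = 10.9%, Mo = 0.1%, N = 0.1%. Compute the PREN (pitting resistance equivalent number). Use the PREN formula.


Apply the PREN formula: PREN = Cr + 3.3*Mo + 16*N
PREN = 10.9 + 3.3*0.1 + 16*0.1
PREN = 10.9 + 0.33 + 1.6 = 12.83

12.83


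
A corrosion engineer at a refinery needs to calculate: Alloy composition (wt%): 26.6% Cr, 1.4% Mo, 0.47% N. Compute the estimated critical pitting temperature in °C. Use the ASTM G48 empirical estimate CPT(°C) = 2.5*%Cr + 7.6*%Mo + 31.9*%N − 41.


Apply the ASTM G48 empirical CPT estimate: CPT(°C) = 2.5*%Cr + 7.6*%Mo + 31.9*%N − 41
2.5*26.6 = 66.5; 7.6*1.4 = 10.64; 31.9*0.47 = 14.993
CPT = 66.5 + 10.64 + 14.993 − 41 = 51.133 °C
Rounded to 0.1 °C: CPT ≈ 51.1 °C

51.1 °C


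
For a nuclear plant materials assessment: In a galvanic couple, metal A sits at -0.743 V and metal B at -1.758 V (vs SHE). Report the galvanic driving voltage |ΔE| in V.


Driving voltage is the absolute potential difference.
|ΔE| = |-0.743 − (-1.758)| = 1.015 V

1.015 V


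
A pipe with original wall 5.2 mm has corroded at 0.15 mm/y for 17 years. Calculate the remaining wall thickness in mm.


Remaining wall = original − CR × time
t = 5.2 − 0.15*17 = 5.2 − 2.55 = 2.65 mm

2.65 mm


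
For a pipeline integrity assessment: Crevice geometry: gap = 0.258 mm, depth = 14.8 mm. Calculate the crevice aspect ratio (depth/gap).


Aspect ratio = depth / gap
Ratio = 14.8 / 0.258 = 57.4

57.4


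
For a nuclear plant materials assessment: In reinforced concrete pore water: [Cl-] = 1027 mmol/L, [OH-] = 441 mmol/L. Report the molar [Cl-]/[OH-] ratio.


Threshold parameter = [Cl-] / [OH-] (molar basis; both in mmol/L, so units cancel)
Ratio = 1027 / 441 = 2.33

2.33


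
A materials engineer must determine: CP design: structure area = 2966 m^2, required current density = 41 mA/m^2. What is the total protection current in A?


I = area * current density, then convert mA → A (÷1000)
I = 2966 * 41 / 1000 = 121.61 A

121.61 A


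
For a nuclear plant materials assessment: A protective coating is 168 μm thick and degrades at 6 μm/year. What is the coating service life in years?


Service life = thickness / degradation rate
Life = 168 / 6 = 28.0 years

28.0 years


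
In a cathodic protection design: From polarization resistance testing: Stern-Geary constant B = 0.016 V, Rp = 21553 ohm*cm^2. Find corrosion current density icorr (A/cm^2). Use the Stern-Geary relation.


Apply the Stern-Geary relation: icorr = B / Rp
icorr = 0.016 / 21553 = 7.424×10^-7 A/cm^2

7.424×10^-7 A/cm^2


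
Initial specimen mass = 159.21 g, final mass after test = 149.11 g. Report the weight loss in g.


Weight loss = initial − final
WL = 159.21 − 149.11 = 10.1 g

10.1 g


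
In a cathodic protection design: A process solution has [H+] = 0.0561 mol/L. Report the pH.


pH = −log10[H+]
pH = −log10(0.0561) = 1.25

1.25


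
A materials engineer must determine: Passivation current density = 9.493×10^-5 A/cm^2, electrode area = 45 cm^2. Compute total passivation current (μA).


I = i_pass * A, then convert A → μA (×10^6)
I = 9.493×10^-5 * 45 * 10^6 = 4271.85 μA

4271.85 μA


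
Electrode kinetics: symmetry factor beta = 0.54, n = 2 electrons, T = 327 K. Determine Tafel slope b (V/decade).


Apply the Tafel slope relation: b = 2.303*R*T/(beta*n*F)
Numerator: 2.303 * 8.314 * 327 = 6261.12
Denominator: 0.54 * 2 * 96485 = 104203.8
b = 6261.12 / 104203.8 = 0.06 V/decade

0.06 V/decade


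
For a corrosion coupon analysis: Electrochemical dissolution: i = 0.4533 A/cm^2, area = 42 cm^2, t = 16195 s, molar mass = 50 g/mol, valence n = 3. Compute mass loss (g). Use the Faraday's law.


Apply Faraday's law: m = i*A*t*M / (n*F)
Total charge passed Q = i*A*t = 0.4533*42*16195 = 308330.127 C
m = Q*M/(n*F) = 308330.127*50/(3*96485) = 53.26 g

53.26 g


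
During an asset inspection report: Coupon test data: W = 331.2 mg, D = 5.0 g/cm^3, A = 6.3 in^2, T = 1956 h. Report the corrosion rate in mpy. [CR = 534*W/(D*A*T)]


Apply the mpy weight-loss relation: CR = 534 * W / (D * A * T)
Numerator: 534 * 331.2 = 176860.8
Denominator: 5.0 * 6.3 * 1956 = 61614.0
CR = 176860.8 / 61614.0 = 2.8705 mpy

2.8705 mpy


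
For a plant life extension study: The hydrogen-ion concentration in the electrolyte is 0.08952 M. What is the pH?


pH = −log10[H+]
pH = −log10(0.08952) = 1.05

1.05


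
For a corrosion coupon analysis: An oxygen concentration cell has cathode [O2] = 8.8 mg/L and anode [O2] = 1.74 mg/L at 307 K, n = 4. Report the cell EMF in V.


Apply the Nernst concentration-cell relation: E = (RT/nF)*ln(C_cathode/C_anode)
RT/nF = 8.314*307/(4*96485) = 0.00661346 V
ln(8.8/1.74) = 1.62087
E = 0.00661346 * 1.62087 = 0.01072 V

0.01072 V


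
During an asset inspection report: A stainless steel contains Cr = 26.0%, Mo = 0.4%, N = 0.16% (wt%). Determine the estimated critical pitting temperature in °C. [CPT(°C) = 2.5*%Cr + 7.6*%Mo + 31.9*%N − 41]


Apply the ASTM G48 empirical CPT estimate: CPT(°C) = 2.5*%Cr + 7.6*%Mo + 31.9*%N − 41
2.5*26.0 = 65; 7.6*0.4 = 3.04; 31.9*0.16 = 5.104
CPT = 65 + 3.04 + 5.104 − 41 = 32.144 °C
Rounded to 0.1 °C: CPT ≈ 32.1 °C

32.1 °C


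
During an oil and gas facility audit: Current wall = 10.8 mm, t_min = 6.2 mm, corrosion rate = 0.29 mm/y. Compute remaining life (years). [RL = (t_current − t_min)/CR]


Apply the remaining-life relation: RL = (t_current − t_min) / CR
RL = (10.8 − 6.2) / 0.29 = 4.6 / 0.29 = 15.9 years

15.9 years


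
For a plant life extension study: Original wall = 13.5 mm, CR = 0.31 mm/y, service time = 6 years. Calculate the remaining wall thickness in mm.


Remaining wall = original − CR × time
t = 13.5 − 0.31*6 = 13.5 − 1.86 = 11.64 mm

11.64 mm


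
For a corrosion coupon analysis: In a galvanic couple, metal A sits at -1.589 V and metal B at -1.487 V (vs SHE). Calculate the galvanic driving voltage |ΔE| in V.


Driving voltage is the absolute potential difference.
|ΔE| = |-1.589 − (-1.487)| = 0.102 V

0.102 V


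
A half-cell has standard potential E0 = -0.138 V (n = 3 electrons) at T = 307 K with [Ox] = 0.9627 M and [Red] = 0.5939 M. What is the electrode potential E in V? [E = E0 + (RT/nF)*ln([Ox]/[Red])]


Apply the Nernst equation: E = E0 + (RT/nF)*ln([Ox]/[Red])
Step 1: RT/nF = 8.314*307/(3*96485) = 0.00881794 V
Step 2: [Ox]/[Red] = 0.9627/0.5939 = 1.62098
Step 3: ln(1.62098) = 0.483031
Step 4: correction = 0.00881794 * 0.483031 = 0.0043 V
E = -0.138 + 0.0043 = -0.1337 V

-0.1337 V


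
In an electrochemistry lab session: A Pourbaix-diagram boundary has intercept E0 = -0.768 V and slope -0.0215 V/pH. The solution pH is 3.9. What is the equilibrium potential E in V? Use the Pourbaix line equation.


Apply the Pourbaix line equation: E = E0 + slope*pH
E = -0.768 + (-0.0215)*3.9 = -0.768 + (-0.08385) = -0.85185 V
Rounded to 3 decimal places: E = -0.852 V

-0.852 V


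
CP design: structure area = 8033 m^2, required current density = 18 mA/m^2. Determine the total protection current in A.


I = area * current density, then convert mA → A (÷1000)
I = 8033 * 18 / 1000 = 144.59 A

144.59 A


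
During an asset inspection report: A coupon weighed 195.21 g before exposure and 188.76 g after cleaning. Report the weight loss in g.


Weight loss = initial − final
WL = 195.21 − 188.76 = 6.45 g

6.45 g


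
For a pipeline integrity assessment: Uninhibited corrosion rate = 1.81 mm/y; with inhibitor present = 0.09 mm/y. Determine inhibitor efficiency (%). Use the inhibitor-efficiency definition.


Apply the inhibitor-efficiency definition: IE = (CR_blank − CR_inh)/CR_blank × 100
IE = (1.81 − 0.09) / 1.81 × 100
IE = 1.72 / 1.81 × 100 = 95.0 %

95.0 %


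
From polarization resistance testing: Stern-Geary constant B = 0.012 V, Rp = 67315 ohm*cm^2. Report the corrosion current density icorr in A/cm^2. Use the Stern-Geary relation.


Apply the Stern-Geary relation: icorr = B / Rp
icorr = 0.012 / 67315 = 1.783×10^-7 A/cm^2

1.783×10^-7 A/cm^2


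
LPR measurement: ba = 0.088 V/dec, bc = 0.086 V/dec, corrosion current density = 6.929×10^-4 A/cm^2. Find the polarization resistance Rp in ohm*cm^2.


Apply the Stern-Geary equation: Rp = ba*bc / (2.303*icorr*(ba+bc))
ba*bc = 0.088*0.086 = 0.007568
ba+bc = 0.174; 2.303*icorr*(ba+bc) = 2.303*6.929×10^-4*0.174 = 2.7766027×10^-4
Rp = 0.007568 / 2.7766027×10^-4 = 27.3 ohm*cm^2

27.3 ohm*cm^2


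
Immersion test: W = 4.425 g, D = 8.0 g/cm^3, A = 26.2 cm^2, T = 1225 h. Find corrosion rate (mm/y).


Apply the mm/y weight-loss relation: CR = 87600 * W / (D * A * T)
Numerator: 87600 * 4.425 = 387630.0
Denominator: 8.0 * 26.2 * 1225 = 256760.0
CR = 387630.0 / 256760.0 = 1.509698 mm/y

1.509698 mm/y


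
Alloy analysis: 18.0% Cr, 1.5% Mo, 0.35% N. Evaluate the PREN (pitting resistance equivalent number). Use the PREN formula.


Apply the PREN formula: PREN = Cr + 3.3*Mo + 16*N
PREN = 18.0 + 3.3*1.5 + 16*0.35
PREN = 18.0 + 4.95 + 5.6 = 28.55

28.55


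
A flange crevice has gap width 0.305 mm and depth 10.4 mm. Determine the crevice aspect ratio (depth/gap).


Aspect ratio = depth / gap
Ratio = 10.4 / 0.305 = 34.1

34.1


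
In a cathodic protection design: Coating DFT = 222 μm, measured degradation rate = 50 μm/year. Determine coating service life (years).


Service life = thickness / degradation rate
Life = 222 / 50 = 4.4 years

4.4 years


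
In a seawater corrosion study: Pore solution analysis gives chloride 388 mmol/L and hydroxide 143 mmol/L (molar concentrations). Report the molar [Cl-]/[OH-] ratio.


Threshold parameter = [Cl-] / [OH-] (molar basis; both in mmol/L, so units cancel)
Ratio = 388 / 143 = 2.71

2.71


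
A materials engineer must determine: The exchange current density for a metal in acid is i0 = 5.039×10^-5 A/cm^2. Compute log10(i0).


i0 = 5.039×10^-5 A/cm^2
log10(i0) = -4.298

-4.298


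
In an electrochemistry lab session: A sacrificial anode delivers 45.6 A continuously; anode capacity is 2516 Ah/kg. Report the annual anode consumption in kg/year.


Annual consumption = current * hours per year / capacity
Rate = 45.6 * 8760 / 2516 = 158.8 kg/year

158.8 kg/year


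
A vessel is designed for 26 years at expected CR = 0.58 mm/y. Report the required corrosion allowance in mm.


Corrosion allowance = CR × design life
CA = 0.58 * 26 = 15.08 mm

15.08 mm


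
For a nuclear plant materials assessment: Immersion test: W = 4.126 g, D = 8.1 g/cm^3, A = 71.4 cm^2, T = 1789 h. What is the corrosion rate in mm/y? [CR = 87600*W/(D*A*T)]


Apply the mm/y weight-loss relation: CR = 87600 * W / (D * A * T)
Numerator: 87600 * 4.126 = 361437.6
Denominator: 8.1 * 71.4 * 1789 = 1034650.26
CR = 361437.6 / 1034650.26 = 0.34933 mm/y

0.34933 mm/y


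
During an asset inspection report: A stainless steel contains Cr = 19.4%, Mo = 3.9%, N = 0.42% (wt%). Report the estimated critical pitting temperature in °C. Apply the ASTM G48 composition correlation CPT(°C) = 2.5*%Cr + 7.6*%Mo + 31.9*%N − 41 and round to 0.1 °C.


Apply the ASTM G48 empirical CPT estimate: CPT(°C) = 2.5*%Cr + 7.6*%Mo + 31.9*%N − 41
2.5*19.4 = 48.5; 7.6*3.9 = 29.64; 31.9*0.42 = 13.398
CPT = 48.5 + 29.64 + 13.398 − 41 = 50.538 °C
Rounded to 0.1 °C: CPT ≈ 50.5 °C

50.5 °C


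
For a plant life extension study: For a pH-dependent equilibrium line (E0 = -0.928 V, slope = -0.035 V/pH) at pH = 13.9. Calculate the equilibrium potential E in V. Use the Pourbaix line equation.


Apply the Pourbaix line equation: E = E0 + slope*pH
E = -0.928 + (-0.035)*13.9 = -0.928 + (-0.4865) = -1.4145 V
Rounded to 3 decimal places: E = -1.415 V

-1.415 V


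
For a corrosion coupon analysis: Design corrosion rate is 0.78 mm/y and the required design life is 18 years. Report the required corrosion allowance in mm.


Corrosion allowance = CR × design life
CA = 0.78 * 18 = 14.04 mm

14.04 mm


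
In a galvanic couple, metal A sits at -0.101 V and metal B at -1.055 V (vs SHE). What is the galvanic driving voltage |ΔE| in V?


Driving voltage is the absolute potential difference.
|ΔE| = |-0.101 − (-1.055)| = 0.954 V

0.954 V


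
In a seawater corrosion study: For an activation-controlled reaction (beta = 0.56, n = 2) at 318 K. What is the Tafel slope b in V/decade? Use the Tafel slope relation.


Apply the Tafel slope relation: b = 2.303*R*T/(beta*n*F)
Numerator: 2.303 * 8.314 * 318 = 6088.79
Denominator: 0.56 * 2 * 96485 = 108063.2
b = 6088.79 / 108063.2 = 0.0563 V/decade

0.0563 V/decade


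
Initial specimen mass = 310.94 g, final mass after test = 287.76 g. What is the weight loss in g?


Weight loss = initial − final
WL = 310.94 − 287.76 = 23.18 g

23.18 g


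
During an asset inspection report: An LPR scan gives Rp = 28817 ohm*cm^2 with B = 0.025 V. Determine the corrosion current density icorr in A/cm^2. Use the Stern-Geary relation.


Apply the Stern-Geary relation: icorr = B / Rp
icorr = 0.025 / 28817 = 8.675×10^-7 A/cm^2

8.675×10^-7 A/cm^2


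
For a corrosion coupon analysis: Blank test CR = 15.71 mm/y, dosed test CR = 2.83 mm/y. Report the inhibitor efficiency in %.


Apply the inhibitor-efficiency definition: IE = (CR_blank − CR_inh)/CR_blank × 100
IE = (15.71 − 2.83) / 15.71 × 100
IE = 12.88 / 15.71 × 100 = 82.0 %

82.0 %


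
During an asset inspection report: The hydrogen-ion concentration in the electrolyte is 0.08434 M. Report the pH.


pH = −log10[H+]
pH = −log10(0.08434) = 1.07

1.07


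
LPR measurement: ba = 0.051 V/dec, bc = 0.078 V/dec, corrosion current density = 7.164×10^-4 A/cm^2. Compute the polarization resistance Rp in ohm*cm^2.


Apply the Stern-Geary equation: Rp = ba*bc / (2.303*icorr*(ba+bc))
ba*bc = 0.051*0.078 = 0.003978
ba+bc = 0.129; 2.303*icorr*(ba+bc) = 2.303*7.164×10^-4*0.129 = 2.1283313×10^-4
Rp = 0.003978 / 2.1283313×10^-4 = 18.69 ohm*cm^2

18.69 ohm*cm^2


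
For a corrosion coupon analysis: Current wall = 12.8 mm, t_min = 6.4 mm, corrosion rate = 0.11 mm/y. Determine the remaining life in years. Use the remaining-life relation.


Apply the remaining-life relation: RL = (t_current − t_min) / CR
RL = (12.8 − 6.4) / 0.11 = 6.4 / 0.11 = 58.2 years

58.2 years


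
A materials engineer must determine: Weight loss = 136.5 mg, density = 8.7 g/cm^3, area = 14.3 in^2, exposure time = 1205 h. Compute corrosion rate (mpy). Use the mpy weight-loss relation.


Apply the mpy weight-loss relation: CR = 534 * W / (D * A * T)
Numerator: 534 * 136.5 = 72891.0
Denominator: 8.7 * 14.3 * 1205 = 149914.05
CR = 72891.0 / 149914.05 = 0.4862 mpy

0.4862 mpy


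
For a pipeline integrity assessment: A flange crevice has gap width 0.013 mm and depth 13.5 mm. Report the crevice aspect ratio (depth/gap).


Aspect ratio = depth / gap
Ratio = 13.5 / 0.013 = 1038.5

1038.5


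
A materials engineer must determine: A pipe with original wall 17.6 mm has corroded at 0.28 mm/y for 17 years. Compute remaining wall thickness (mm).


Remaining wall = original − CR × time
t = 17.6 − 0.28*17 = 17.6 − 4.76 = 12.84 mm

12.84 mm


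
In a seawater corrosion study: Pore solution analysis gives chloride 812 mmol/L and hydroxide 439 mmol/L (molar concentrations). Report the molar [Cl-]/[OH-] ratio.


Threshold parameter = [Cl-] / [OH-] (molar basis; both in mmol/L, so units cancel)
Ratio = 812 / 439 = 1.85

1.85


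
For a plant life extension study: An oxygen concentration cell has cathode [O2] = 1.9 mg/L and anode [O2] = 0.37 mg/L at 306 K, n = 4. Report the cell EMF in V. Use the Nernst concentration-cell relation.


Apply the Nernst concentration-cell relation: E = (RT/nF)*ln(C_cathode/C_anode)
RT/nF = 8.314*306/(4*96485) = 0.00659192 V
ln(1.9/0.37) = 1.63611
E = 0.00659192 * 1.63611 = 0.01079 V

0.01079 V


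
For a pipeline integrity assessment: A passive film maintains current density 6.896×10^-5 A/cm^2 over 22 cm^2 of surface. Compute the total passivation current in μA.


I = i_pass * A, then convert A → μA (×10^6)
I = 6.896×10^-5 * 22 * 10^6 = 1517.12 μA

1517.12 μA


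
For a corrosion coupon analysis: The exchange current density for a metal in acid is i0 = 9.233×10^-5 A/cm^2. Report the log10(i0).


i0 = 9.233×10^-5 A/cm^2
log10(i0) = -4.035

-4.035


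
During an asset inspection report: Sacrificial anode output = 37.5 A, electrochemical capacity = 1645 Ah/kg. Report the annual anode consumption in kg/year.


Annual consumption = current * hours per year / capacity
Rate = 37.5 * 8760 / 1645 = 199.7 kg/year

199.7 kg/year


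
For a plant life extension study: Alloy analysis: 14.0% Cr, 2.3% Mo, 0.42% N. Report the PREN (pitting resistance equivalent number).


Apply the PREN formula: PREN = Cr + 3.3*Mo + 16*N
PREN = 14.0 + 3.3*2.3 + 16*0.42
PREN = 14.0 + 7.59 + 6.72 = 28.31

28.31
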